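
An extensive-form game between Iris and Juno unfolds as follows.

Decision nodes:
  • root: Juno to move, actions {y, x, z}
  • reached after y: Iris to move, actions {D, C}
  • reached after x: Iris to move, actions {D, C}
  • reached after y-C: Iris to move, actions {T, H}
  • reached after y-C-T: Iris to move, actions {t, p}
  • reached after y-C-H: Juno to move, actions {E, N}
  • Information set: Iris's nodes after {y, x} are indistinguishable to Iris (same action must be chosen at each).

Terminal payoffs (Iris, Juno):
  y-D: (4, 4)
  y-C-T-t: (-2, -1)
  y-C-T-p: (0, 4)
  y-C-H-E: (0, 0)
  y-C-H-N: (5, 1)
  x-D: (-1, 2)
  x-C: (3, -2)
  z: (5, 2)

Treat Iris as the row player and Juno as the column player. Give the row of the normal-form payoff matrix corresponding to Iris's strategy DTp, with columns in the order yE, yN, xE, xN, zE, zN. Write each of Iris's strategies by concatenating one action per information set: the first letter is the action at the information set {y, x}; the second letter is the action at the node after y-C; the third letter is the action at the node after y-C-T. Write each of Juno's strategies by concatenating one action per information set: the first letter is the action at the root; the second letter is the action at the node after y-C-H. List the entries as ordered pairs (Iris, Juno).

(4,4) (4,4) (-1,2) (-1,2) (5,2) (5,2)

vs yE: Juno plays y → Iris plays D at [y] → (4, 4)
vs yN: Juno plays y → Iris plays D at [y] → (4, 4)
vs xE: Juno plays x → Iris plays D at [x] → (-1, 2)
vs xN: Juno plays x → Iris plays D at [x] → (-1, 2)
vs zE: Juno plays z → (5, 2)
vs zN: Juno plays z → (5, 2)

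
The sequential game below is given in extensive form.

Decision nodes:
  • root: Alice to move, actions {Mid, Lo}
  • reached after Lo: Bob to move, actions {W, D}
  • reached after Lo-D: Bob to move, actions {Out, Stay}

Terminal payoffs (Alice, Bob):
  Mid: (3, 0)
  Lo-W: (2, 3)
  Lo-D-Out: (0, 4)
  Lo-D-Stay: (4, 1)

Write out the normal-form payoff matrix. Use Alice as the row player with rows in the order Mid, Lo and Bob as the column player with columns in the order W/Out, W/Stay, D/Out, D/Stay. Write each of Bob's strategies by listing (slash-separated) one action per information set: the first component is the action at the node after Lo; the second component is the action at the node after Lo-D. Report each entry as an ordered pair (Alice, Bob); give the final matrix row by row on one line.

        W/Out   W/Stay    D/Out   D/Stay
 Mid    (3,0)    (3,0)    (3,0)    (3,0)
  Lo    (2,3)    (2,3)    (0,4)    (4,1)

Mid: (3,0) (3,0) (3,0) (3,0) | Lo: (2,3) (2,3) (0,4) (4,1)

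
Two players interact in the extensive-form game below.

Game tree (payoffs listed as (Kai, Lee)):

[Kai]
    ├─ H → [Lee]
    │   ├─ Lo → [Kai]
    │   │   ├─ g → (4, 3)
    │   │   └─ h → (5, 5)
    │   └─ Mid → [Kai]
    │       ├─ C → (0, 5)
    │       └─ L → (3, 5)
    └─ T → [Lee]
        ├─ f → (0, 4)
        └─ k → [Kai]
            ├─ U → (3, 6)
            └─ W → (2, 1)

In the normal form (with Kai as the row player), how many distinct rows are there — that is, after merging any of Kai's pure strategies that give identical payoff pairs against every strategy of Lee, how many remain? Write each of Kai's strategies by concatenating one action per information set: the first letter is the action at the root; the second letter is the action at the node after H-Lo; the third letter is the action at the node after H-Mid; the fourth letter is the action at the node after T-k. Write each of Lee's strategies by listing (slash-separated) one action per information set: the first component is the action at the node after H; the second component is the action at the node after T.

6

Kai has 16 pure strategies: HgCU, HgCW, HgLU, HgLW, HhCU, HhCW, HhLU, HhLW, TgCU, TgCW, TgLU, TgLW, ThCU, ThCW, ThLU, ThLW. Columns: Lo/f, Lo/k, Mid/f, Mid/k.
{HgCU, HgCW} → row (4,3) (4,3) (0,5) (0,5)
{HgLU, HgLW} → row (4,3) (4,3) (3,5) (3,5)
{HhCU, HhCW} → row (5,5) (5,5) (0,5) (0,5)
{HhLU, HhLW} → row (5,5) (5,5) (3,5) (3,5)
{TgCU, TgLU, ThCU, ThLU} → row (0,4) (3,6) (0,4) (3,6)
{TgCW, TgLW, ThCW, ThLW} → row (0,4) (2,1) (0,4) (2,1)
That's 6 distinct rows out of 16 strategies.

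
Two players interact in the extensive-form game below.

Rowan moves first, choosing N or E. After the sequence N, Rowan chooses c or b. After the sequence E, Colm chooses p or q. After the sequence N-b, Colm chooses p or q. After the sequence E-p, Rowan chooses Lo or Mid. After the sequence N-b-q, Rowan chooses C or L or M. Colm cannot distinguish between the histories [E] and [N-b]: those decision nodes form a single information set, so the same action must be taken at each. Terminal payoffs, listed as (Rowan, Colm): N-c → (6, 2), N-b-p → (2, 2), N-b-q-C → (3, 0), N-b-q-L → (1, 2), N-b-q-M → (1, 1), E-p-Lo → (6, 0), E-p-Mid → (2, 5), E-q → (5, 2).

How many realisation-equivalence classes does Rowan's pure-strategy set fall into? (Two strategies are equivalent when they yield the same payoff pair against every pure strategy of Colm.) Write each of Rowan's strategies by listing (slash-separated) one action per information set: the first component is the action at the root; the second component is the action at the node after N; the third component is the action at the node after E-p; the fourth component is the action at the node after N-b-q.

6

Rowan has 24 pure strategies: N/c/Lo/C, N/c/Lo/L, N/c/Lo/M, N/c/Mid/C, N/c/Mid/L, N/c/Mid/M, N/b/Lo/C, N/b/Lo/L, N/b/Lo/M, N/b/Mid/C, N/b/Mid/L, N/b/Mid/M, E/c/Lo/C, E/c/Lo/L, E/c/Lo/M, E/c/Mid/C, E/c/Mid/L, E/c/Mid/M, E/b/Lo/C, E/b/Lo/L, E/b/Lo/M, E/b/Mid/C, E/b/Mid/L, E/b/Mid/M. Columns: p, q.
{N/c/Lo/C, N/c/Lo/L, N/c/Lo/M, N/c/Mid/C, N/c/Mid/L, N/c/Mid/M} → row (6,2) (6,2)
{N/b/Lo/C, N/b/Mid/C} → row (2,2) (3,0)
{N/b/Lo/L, N/b/Mid/L} → row (2,2) (1,2)
{N/b/Lo/M, N/b/Mid/M} → row (2,2) (1,1)
{E/c/Lo/C, E/c/Lo/L, E/c/Lo/M, E/b/Lo/C, E/b/Lo/L, E/b/Lo/M} → row (6,0) (5,2)
{E/c/Mid/C, E/c/Mid/L, E/c/Mid/M, E/b/Mid/C, E/b/Mid/L, E/b/Mid/M} → row (2,5) (5,2)
That's 6 distinct rows out of 24 strategies.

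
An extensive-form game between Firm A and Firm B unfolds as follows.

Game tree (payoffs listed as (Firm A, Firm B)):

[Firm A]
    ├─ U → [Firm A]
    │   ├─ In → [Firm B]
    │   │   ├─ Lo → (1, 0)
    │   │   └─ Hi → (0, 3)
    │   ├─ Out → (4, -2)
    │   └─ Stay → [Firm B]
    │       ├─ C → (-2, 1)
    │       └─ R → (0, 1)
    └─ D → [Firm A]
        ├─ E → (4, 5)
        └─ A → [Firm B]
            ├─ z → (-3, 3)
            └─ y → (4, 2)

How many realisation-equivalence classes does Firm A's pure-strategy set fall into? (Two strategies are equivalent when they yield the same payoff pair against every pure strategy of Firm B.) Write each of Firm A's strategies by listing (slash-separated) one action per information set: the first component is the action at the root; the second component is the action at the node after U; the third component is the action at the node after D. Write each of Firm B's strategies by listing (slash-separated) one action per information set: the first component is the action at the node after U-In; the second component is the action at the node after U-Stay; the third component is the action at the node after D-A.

Firm A has 12 pure strategies: U/In/E, U/In/A, U/Out/E, U/Out/A, U/Stay/E, U/Stay/A, D/In/E, D/In/A, D/Out/E, D/Out/A, D/Stay/E, D/Stay/A. Columns: Lo/C/z, Lo/C/y, Lo/R/z, Lo/R/y, Hi/C/z, Hi/C/y, Hi/R/z, Hi/R/y.
{U/In/E, U/In/A} → row (1,0) (1,0) (1,0) (1,0) (0,3) (0,3) (0,3) (0,3)
{U/Out/E, U/Out/A} → row (4,-2) (4,-2) (4,-2) (4,-2) (4,-2) (4,-2) (4,-2) (4,-2)
{U/Stay/E, U/Stay/A} → row (-2,1) (-2,1) (0,1) (0,1) (-2,1) (-2,1) (0,1) (0,1)
{D/In/E, D/Out/E, D/Stay/E} → row (4,5) (4,5) (4,5) (4,5) (4,5) (4,5) (4,5) (4,5)
{D/In/A, D/Out/A, D/Stay/A} → row (-3,3) (4,2) (-3,3) (4,2) (-3,3) (4,2) (-3,3) (4,2)
That's 5 distinct rows out of 12 strategies.

5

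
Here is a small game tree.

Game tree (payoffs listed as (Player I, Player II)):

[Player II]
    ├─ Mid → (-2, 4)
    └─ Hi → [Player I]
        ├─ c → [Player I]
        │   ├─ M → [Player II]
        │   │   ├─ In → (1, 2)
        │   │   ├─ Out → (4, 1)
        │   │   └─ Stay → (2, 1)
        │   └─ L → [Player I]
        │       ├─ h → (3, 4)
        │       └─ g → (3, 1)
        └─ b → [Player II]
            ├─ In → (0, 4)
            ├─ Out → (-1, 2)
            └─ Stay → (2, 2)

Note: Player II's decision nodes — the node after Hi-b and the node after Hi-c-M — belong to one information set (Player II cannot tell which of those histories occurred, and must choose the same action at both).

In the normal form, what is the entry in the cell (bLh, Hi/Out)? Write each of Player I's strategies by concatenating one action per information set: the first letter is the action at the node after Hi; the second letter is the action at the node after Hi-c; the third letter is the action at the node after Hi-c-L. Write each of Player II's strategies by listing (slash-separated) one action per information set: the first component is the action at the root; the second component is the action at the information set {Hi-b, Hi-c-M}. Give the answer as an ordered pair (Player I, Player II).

Trace the play path from the root:
  Player II plays Hi
  Player I plays b at [Hi]
  Player II plays Out at [Hi-b]
→ terminal payoff (-1, 2).
(Player I's choice at the node after Hi-c is never reached on this path, so it doesn't affect the outcome.)

(-1, 2)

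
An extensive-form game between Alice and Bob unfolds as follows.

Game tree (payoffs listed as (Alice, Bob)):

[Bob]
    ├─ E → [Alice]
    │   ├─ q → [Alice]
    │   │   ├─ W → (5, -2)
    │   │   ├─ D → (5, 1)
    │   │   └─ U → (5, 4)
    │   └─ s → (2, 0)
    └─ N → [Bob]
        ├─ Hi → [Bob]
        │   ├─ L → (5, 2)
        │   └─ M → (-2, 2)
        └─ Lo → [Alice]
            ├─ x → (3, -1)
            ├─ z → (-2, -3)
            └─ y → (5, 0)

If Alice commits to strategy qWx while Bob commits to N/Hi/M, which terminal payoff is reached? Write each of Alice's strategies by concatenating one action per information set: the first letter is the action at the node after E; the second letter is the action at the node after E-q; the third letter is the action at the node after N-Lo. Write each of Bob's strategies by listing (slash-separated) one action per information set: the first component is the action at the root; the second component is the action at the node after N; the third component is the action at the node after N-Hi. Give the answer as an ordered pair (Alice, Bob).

Trace the play path from the root:
  Bob plays N
  Bob plays Hi at [N]
  Bob plays M at [N-Hi]
→ terminal payoff (-2, 2).
(Alice's choice at the node after E is never reached on this path, so it doesn't affect the outcome.)

(-2, 2)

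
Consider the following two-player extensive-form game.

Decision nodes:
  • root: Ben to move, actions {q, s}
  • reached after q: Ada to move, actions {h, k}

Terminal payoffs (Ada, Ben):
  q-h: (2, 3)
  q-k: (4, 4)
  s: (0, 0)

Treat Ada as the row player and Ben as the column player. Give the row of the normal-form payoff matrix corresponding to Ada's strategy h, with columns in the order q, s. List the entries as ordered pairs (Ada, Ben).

(2,3) (0,0)

vs q: Ben plays q → Ada plays h at [q] → (2, 3)
vs s: Ben plays s → (0, 0)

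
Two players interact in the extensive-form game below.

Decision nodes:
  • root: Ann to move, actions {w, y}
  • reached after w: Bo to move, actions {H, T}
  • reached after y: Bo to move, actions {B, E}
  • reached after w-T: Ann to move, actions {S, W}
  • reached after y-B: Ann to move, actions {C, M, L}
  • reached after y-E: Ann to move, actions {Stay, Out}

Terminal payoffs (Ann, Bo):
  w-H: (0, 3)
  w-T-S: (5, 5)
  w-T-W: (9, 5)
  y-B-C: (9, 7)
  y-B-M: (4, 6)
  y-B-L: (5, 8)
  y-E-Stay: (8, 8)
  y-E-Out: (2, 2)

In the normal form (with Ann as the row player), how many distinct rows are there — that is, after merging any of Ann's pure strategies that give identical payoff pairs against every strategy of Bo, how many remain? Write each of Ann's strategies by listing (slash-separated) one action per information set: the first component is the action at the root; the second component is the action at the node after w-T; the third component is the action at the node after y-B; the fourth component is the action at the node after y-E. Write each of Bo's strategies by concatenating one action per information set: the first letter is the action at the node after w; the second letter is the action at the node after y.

Ann has 24 pure strategies: w/S/C/Stay, w/S/C/Out, w/S/M/Stay, w/S/M/Out, w/S/L/Stay, w/S/L/Out, w/W/C/Stay, w/W/C/Out, w/W/M/Stay, w/W/M/Out, w/W/L/Stay, w/W/L/Out, y/S/C/Stay, y/S/C/Out, y/S/M/Stay, y/S/M/Out, y/S/L/Stay, y/S/L/Out, y/W/C/Stay, y/W/C/Out, y/W/M/Stay, y/W/M/Out, y/W/L/Stay, y/W/L/Out. Columns: HB, HE, TB, TE.
{w/S/C/Stay, w/S/C/Out, w/S/M/Stay, w/S/M/Out, w/S/L/Stay, w/S/L/Out} → row (0,3) (0,3) (5,5) (5,5)
{w/W/C/Stay, w/W/C/Out, w/W/M/Stay, w/W/M/Out, w/W/L/Stay, w/W/L/Out} → row (0,3) (0,3) (9,5) (9,5)
{y/S/C/Stay, y/W/C/Stay} → row (9,7) (8,8) (9,7) (8,8)
{y/S/C/Out, y/W/C/Out} → row (9,7) (2,2) (9,7) (2,2)
{y/S/M/Stay, y/W/M/Stay} → row (4,6) (8,8) (4,6) (8,8)
{y/S/M/Out, y/W/M/Out} → row (4,6) (2,2) (4,6) (2,2)
{y/S/L/Stay, y/W/L/Stay} → row (5,8) (8,8) (5,8) (8,8)
{y/S/L/Out, y/W/L/Out} → row (5,8) (2,2) (5,8) (2,2)
That's 8 distinct rows out of 24 strategies.

8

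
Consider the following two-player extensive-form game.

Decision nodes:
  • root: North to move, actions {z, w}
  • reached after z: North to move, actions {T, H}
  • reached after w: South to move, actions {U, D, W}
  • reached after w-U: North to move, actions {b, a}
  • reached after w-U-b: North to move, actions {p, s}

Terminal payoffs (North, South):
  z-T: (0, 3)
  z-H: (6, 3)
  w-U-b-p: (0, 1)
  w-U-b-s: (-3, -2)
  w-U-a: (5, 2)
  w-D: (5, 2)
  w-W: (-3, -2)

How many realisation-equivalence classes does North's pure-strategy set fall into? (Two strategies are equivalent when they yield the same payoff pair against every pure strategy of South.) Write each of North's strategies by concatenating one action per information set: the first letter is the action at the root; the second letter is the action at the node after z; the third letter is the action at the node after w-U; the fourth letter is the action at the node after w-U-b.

5

North has 16 pure strategies: zTbp, zTbs, zTap, zTas, zHbp, zHbs, zHap, zHas, wTbp, wTbs, wTap, wTas, wHbp, wHbs, wHap, wHas. Columns: U, D, W.
{zTbp, zTbs, zTap, zTas} → row (0,3) (0,3) (0,3)
{zHbp, zHbs, zHap, zHas} → row (6,3) (6,3) (6,3)
{wTbp, wHbp} → row (0,1) (5,2) (-3,-2)
{wTbs, wHbs} → row (-3,-2) (5,2) (-3,-2)
{wTap, wTas, wHap, wHas} → row (5,2) (5,2) (-3,-2)
That's 5 distinct rows out of 16 strategies.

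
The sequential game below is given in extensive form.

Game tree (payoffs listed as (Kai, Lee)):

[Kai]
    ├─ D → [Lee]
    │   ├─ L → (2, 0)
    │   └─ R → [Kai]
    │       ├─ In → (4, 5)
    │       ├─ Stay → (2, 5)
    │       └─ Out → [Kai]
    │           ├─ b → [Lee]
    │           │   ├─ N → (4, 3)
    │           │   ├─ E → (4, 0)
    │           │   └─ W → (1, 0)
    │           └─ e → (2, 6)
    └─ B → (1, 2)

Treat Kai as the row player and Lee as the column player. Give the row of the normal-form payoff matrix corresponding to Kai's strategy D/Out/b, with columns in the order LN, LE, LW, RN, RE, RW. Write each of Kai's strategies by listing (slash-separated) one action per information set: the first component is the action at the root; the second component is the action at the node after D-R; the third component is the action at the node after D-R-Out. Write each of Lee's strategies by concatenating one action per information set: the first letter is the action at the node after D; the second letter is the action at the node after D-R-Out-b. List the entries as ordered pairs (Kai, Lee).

(2,0) (2,0) (2,0) (4,3) (4,0) (1,0)

vs LN: Kai plays D → Lee plays L at [D] → (2, 0)
vs LE: Kai plays D → Lee plays L at [D] → (2, 0)
vs LW: Kai plays D → Lee plays L at [D] → (2, 0)
vs RN: Kai plays D → Lee plays R at [D] → Kai plays Out at [D-R] → Kai plays b at [D-R-Out] → Lee plays N at [D-R-Out-b] → (4, 3)
vs RE: Kai plays D → Lee plays R at [D] → Kai plays Out at [D-R] → Kai plays b at [D-R-Out] → Lee plays E at [D-R-Out-b] → (4, 0)
vs RW: Kai plays D → Lee plays R at [D] → Kai plays Out at [D-R] → Kai plays b at [D-R-Out] → Lee plays W at [D-R-Out-b] → (1, 0)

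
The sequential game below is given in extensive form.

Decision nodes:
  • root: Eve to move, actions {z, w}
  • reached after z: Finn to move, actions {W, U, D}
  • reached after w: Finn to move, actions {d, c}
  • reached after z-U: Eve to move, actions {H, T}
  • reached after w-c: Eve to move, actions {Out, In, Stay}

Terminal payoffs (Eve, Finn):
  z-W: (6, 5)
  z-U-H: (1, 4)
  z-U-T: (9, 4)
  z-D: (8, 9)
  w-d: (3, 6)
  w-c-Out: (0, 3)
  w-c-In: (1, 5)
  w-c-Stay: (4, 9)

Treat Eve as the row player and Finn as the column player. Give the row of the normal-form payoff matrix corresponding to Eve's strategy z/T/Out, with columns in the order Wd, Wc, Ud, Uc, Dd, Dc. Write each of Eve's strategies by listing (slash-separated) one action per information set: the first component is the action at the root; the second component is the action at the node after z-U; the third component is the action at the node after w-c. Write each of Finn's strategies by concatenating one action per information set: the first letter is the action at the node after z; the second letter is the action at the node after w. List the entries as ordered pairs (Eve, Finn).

(6,5) (6,5) (9,4) (9,4) (8,9) (8,9)

vs Wd: Eve plays z → Finn plays W at [z] → (6, 5)
vs Wc: Eve plays z → Finn plays W at [z] → (6, 5)
vs Ud: Eve plays z → Finn plays U at [z] → Eve plays T at [z-U] → (9, 4)
vs Uc: Eve plays z → Finn plays U at [z] → Eve plays T at [z-U] → (9, 4)
vs Dd: Eve plays z → Finn plays D at [z] → (8, 9)
vs Dc: Eve plays z → Finn plays D at [z] → (8, 9)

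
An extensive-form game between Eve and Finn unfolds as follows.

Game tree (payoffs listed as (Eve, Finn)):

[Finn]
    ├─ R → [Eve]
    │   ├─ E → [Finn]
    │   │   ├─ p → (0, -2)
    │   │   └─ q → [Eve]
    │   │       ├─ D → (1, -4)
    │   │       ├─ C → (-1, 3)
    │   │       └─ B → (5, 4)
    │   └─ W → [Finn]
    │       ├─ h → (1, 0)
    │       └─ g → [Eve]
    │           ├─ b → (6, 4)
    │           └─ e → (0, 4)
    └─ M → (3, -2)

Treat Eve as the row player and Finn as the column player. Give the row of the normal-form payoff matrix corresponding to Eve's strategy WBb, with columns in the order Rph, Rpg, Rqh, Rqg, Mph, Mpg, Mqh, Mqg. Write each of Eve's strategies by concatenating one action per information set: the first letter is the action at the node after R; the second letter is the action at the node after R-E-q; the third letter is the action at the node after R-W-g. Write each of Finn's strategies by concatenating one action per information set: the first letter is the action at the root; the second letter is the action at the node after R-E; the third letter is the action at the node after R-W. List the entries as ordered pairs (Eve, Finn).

(1,0) (6,4) (1,0) (6,4) (3,-2) (3,-2) (3,-2) (3,-2)

vs Rph: Finn plays R → Eve plays W at [R] → Finn plays h at [R-W] → (1, 0)
vs Rpg: Finn plays R → Eve plays W at [R] → Finn plays g at [R-W] → Eve plays b at [R-W-g] → (6, 4)
vs Rqh: Finn plays R → Eve plays W at [R] → Finn plays h at [R-W] → (1, 0)
vs Rqg: Finn plays R → Eve plays W at [R] → Finn plays g at [R-W] → Eve plays b at [R-W-g] → (6, 4)
vs Mph: Finn plays M → (3, -2)
vs Mpg: Finn plays M → (3, -2)
vs Mqh: Finn plays M → (3, -2)
vs Mqg: Finn plays M → (3, -2)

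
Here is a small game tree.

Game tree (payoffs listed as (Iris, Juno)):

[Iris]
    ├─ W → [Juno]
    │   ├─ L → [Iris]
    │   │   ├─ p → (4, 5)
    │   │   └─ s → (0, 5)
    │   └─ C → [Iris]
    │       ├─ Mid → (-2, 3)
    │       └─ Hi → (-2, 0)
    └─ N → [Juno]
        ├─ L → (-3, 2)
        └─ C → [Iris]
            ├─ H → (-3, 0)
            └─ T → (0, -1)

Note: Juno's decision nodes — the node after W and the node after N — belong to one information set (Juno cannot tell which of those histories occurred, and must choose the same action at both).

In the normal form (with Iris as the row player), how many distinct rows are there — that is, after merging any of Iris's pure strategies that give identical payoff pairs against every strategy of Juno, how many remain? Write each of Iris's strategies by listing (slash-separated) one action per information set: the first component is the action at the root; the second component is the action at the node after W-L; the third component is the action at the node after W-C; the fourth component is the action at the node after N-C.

6

Iris has 16 pure strategies: W/p/Mid/H, W/p/Mid/T, W/p/Hi/H, W/p/Hi/T, W/s/Mid/H, W/s/Mid/T, W/s/Hi/H, W/s/Hi/T, N/p/Mid/H, N/p/Mid/T, N/p/Hi/H, N/p/Hi/T, N/s/Mid/H, N/s/Mid/T, N/s/Hi/H, N/s/Hi/T. Columns: L, C.
{W/p/Mid/H, W/p/Mid/T} → row (4,5) (-2,3)
{W/p/Hi/H, W/p/Hi/T} → row (4,5) (-2,0)
{W/s/Mid/H, W/s/Mid/T} → row (0,5) (-2,3)
{W/s/Hi/H, W/s/Hi/T} → row (0,5) (-2,0)
{N/p/Mid/H, N/p/Hi/H, N/s/Mid/H, N/s/Hi/H} → row (-3,2) (-3,0)
{N/p/Mid/T, N/p/Hi/T, N/s/Mid/T, N/s/Hi/T} → row (-3,2) (0,-1)
That's 6 distinct rows out of 16 strategies.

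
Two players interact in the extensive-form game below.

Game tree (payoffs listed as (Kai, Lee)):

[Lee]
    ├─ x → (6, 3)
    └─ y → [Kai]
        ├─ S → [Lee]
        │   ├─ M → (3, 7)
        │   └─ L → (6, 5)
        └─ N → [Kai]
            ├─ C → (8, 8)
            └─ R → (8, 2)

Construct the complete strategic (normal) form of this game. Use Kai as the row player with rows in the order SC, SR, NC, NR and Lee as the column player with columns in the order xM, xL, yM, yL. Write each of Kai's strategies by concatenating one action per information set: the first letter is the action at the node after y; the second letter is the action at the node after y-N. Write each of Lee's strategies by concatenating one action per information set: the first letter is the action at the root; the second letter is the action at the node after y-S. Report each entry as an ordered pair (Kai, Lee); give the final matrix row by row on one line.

SC: (6,3) (6,3) (3,7) (6,5) | SR: (6,3) (6,3) (3,7) (6,5) | NC: (6,3) (6,3) (8,8) (8,8) | NR: (6,3) (6,3) (8,2) (8,2)

Row SC: xM→(6,3), xL→(6,3), yM→(3,7), yL→(6,5)
Row SR: xM→(6,3), xL→(6,3), yM→(3,7), yL→(6,5)
Row NC: xM→(6,3), xL→(6,3), yM→(8,8), yL→(8,8)
Row NR: xM→(6,3), xL→(6,3), yM→(8,2), yL→(8,2)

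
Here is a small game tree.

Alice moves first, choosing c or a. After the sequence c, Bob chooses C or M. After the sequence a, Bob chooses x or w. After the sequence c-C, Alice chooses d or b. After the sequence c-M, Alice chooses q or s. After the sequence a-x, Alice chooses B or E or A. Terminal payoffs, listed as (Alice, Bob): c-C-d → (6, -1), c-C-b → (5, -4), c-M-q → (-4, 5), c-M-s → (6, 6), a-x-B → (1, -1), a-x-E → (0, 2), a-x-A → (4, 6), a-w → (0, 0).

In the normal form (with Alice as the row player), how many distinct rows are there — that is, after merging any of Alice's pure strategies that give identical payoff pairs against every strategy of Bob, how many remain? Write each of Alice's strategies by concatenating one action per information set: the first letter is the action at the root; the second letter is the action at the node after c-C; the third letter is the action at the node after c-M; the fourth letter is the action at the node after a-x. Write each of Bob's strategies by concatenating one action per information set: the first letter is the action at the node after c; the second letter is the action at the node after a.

Alice has 24 pure strategies: cdqB, cdqE, cdqA, cdsB, cdsE, cdsA, cbqB, cbqE, cbqA, cbsB, cbsE, cbsA, adqB, adqE, adqA, adsB, adsE, adsA, abqB, abqE, abqA, absB, absE, absA. Columns: Cx, Cw, Mx, Mw.
{cdqB, cdqE, cdqA} → row (6,-1) (6,-1) (-4,5) (-4,5)
{cdsB, cdsE, cdsA} → row (6,-1) (6,-1) (6,6) (6,6)
{cbqB, cbqE, cbqA} → row (5,-4) (5,-4) (-4,5) (-4,5)
{cbsB, cbsE, cbsA} → row (5,-4) (5,-4) (6,6) (6,6)
{adqB, adsB, abqB, absB} → row (1,-1) (0,0) (1,-1) (0,0)
{adqE, adsE, abqE, absE} → row (0,2) (0,0) (0,2) (0,0)
{adqA, adsA, abqA, absA} → row (4,6) (0,0) (4,6) (0,0)
That's 7 distinct rows out of 24 strategies.

7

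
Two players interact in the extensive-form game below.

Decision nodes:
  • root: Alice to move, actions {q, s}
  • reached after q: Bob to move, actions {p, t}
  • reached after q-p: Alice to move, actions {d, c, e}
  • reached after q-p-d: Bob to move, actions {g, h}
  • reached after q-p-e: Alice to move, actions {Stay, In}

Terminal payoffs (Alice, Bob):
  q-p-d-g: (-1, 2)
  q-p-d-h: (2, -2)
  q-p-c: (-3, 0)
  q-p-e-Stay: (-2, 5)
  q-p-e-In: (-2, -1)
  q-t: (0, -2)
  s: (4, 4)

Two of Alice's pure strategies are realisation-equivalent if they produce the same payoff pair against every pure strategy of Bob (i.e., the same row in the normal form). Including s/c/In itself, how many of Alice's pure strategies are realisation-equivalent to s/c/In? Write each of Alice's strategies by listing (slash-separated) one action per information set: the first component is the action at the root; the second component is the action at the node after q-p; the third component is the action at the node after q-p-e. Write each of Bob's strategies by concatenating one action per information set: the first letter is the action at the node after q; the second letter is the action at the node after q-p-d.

6

Row for s/c/In (columns pg, ph, tg, th): (4,4) (4,4) (4,4) (4,4).
Under s/c/In, Alice's choice at the node after q-p and at the node after q-p-e can never be reached regardless of what Bob does, so varying those choices leaves every outcome unchanged.
Holding the reachable choices fixed and varying the unreachable ones freely already gives 3 × 2 = 6 equivalent strategies.
No other strategy reproduces this row, so those 6 are the full class: s/d/Stay, s/d/In, s/c/Stay, s/c/In, s/e/Stay, s/e/In.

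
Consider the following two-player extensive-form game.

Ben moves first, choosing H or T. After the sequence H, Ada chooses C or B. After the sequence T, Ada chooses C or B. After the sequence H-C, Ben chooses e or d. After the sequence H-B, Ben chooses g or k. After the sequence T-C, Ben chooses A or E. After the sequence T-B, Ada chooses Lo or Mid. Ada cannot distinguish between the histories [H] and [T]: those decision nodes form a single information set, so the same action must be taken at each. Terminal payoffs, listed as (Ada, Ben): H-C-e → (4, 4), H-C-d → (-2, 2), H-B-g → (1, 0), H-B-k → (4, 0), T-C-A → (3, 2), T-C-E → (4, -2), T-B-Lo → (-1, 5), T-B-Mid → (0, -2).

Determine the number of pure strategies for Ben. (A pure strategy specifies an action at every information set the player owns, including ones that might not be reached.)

16

Ben owns the root with actions {H, T} — two choices.
Ben owns the node after H-C with actions {e, d} — two choices.
Ben owns the node after H-B with actions {g, k} — two choices.
Ben owns the node after T-C with actions {A, E} — two choices.
A pure strategy fixes one action at each information set independently, so the count is the product 2 × 2 × 2 × 2 = 16.
(For reference, Ada has 4 pure strategies, giving a 16×4 normal-form matrix.)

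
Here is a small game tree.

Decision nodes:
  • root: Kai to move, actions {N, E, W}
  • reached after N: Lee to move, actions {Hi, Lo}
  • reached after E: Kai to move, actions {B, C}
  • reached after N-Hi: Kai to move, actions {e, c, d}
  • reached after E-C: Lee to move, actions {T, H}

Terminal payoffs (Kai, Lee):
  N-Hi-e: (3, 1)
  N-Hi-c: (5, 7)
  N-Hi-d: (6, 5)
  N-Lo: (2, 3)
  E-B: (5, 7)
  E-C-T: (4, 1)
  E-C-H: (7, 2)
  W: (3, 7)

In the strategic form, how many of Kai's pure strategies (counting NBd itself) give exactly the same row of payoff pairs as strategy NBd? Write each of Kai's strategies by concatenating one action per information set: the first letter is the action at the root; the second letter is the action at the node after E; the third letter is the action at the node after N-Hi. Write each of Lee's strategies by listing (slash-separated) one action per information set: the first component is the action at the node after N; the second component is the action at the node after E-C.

Row for NBd (columns Hi/T, Hi/H, Lo/T, Lo/H): (6,5) (6,5) (2,3) (2,3).
Under NBd, Kai's choice at the node after E can never be reached regardless of what Lee does, so varying those choices leaves every outcome unchanged.
Holding the reachable choices fixed and varying the unreachable one freely already gives 2 equivalent strategies.
No other strategy reproduces this row, so those 2 are the full class: NBd, NCd.

2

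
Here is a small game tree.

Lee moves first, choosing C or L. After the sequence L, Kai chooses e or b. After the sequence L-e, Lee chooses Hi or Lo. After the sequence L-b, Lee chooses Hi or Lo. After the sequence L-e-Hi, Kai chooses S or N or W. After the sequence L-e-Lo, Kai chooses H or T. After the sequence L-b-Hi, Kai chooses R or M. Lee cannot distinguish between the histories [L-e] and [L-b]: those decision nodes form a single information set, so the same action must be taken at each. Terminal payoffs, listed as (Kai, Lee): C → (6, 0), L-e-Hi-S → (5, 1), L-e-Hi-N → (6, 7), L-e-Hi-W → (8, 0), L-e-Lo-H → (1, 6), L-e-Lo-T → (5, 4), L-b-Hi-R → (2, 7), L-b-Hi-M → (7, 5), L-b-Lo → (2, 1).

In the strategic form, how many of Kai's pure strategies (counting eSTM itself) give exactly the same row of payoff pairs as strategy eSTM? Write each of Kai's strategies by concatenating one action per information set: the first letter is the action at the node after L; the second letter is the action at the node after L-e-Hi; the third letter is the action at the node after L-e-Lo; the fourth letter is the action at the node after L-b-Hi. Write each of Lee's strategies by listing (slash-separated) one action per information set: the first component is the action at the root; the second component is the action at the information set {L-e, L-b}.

Row for eSTM (columns C/Hi, C/Lo, L/Hi, L/Lo): (6,0) (6,0) (5,1) (5,4).
Under eSTM, Kai's choice at the node after L-b-Hi can never be reached regardless of what Lee does, so varying those choices leaves every outcome unchanged.
Holding the reachable choices fixed and varying the unreachable one freely already gives 2 equivalent strategies.
No other strategy reproduces this row, so those 2 are the full class: eSTR, eSTM.

2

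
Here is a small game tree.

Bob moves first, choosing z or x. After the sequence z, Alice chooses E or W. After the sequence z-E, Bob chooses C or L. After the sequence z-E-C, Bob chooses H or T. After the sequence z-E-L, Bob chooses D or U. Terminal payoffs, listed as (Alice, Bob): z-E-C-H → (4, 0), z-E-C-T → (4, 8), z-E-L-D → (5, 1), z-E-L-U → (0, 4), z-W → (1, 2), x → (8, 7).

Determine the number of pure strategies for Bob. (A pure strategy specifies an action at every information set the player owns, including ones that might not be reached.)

16

Bob owns the root with actions {z, x} — two choices.
Bob owns the node after z-E with actions {C, L} — two choices.
Bob owns the node after z-E-C with actions {H, T} — two choices.
Bob owns the node after z-E-L with actions {D, U} — two choices.
A pure strategy fixes one action at each information set independently, so the count is the product 2 × 2 × 2 × 2 = 16.
(For reference, Alice has 2 pure strategies, giving a 16×2 normal-form matrix.)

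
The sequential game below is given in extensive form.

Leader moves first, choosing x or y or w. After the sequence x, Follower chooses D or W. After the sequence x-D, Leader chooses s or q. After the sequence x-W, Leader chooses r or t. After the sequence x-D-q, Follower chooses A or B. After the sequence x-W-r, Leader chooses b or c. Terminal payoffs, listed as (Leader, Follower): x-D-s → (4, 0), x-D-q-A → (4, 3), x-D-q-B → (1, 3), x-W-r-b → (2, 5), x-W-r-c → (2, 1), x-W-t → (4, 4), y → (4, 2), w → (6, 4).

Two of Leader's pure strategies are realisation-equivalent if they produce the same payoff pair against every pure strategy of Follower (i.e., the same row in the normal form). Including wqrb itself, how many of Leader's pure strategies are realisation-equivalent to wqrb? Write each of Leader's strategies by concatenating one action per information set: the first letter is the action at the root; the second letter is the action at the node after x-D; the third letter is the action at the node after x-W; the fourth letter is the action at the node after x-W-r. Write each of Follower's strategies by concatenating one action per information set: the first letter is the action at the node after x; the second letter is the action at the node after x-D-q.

Row for wqrb (columns DA, DB, WA, WB): (6,4) (6,4) (6,4) (6,4).
Under wqrb, Leader's choice at the node after x-D and at the node after x-W and at the node after x-W-r can never be reached regardless of what Follower does, so varying those choices leaves every outcome unchanged.
Holding the reachable choices fixed and varying the unreachable ones freely already gives 2 × 2 × 2 = 8 equivalent strategies.
No other strategy reproduces this row, so those 8 are the full class: wsrb, wsrc, wstb, wstc, wqrb, wqrc, wqtb, wqtc.

8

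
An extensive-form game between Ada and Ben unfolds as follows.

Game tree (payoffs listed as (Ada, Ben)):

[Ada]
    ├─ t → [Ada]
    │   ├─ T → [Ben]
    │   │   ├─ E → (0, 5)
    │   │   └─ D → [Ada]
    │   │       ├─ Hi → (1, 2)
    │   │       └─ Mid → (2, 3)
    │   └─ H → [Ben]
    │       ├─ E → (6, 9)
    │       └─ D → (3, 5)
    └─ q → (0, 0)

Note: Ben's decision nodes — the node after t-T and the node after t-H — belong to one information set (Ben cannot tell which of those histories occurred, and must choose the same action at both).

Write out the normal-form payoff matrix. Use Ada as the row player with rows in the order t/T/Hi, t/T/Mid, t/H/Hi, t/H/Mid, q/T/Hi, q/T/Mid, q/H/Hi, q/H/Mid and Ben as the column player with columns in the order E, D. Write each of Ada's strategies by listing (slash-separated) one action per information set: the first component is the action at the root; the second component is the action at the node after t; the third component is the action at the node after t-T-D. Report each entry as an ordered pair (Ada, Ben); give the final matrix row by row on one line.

Row t/T/Hi: E→(0,5), D→(1,2)
Row t/T/Mid: E→(0,5), D→(2,3)
Row t/H/Hi: E→(6,9), D→(3,5)
Row t/H/Mid: E→(6,9), D→(3,5)
Row q/T/Hi: E→(0,0), D→(0,0)
Row q/T/Mid: E→(0,0), D→(0,0)
Row q/H/Hi: E→(0,0), D→(0,0)
Row q/H/Mid: E→(0,0), D→(0,0)

t/T/Hi: (0,5) (1,2) | t/T/Mid: (0,5) (2,3) | t/H/Hi: (6,9) (3,5) | t/H/Mid: (6,9) (3,5) | q/T/Hi: (0,0) (0,0) | q/T/Mid: (0,0) (0,0) | q/H/Hi: (0,0) (0,0) | q/H/Mid: (0,0) (0,0)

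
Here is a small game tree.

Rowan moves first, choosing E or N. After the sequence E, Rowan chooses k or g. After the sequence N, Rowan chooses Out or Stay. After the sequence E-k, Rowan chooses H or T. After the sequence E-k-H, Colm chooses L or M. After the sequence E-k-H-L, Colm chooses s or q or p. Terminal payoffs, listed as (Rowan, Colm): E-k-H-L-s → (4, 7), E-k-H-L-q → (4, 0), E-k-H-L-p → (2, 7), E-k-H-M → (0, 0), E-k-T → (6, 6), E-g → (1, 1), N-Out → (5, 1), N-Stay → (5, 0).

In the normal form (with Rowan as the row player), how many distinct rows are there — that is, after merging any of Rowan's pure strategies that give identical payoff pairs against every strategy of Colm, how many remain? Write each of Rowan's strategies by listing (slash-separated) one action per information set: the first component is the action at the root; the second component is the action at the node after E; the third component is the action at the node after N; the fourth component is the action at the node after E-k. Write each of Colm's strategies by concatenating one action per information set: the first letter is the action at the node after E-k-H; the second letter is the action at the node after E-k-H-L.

5

Rowan has 16 pure strategies: E/k/Out/H, E/k/Out/T, E/k/Stay/H, E/k/Stay/T, E/g/Out/H, E/g/Out/T, E/g/Stay/H, E/g/Stay/T, N/k/Out/H, N/k/Out/T, N/k/Stay/H, N/k/Stay/T, N/g/Out/H, N/g/Out/T, N/g/Stay/H, N/g/Stay/T. Columns: Ls, Lq, Lp, Ms, Mq, Mp.
{E/k/Out/H, E/k/Stay/H} → row (4,7) (4,0) (2,7) (0,0) (0,0) (0,0)
{E/k/Out/T, E/k/Stay/T} → row (6,6) (6,6) (6,6) (6,6) (6,6) (6,6)
{E/g/Out/H, E/g/Out/T, E/g/Stay/H, E/g/Stay/T} → row (1,1) (1,1) (1,1) (1,1) (1,1) (1,1)
{N/k/Out/H, N/k/Out/T, N/g/Out/H, N/g/Out/T} → row (5,1) (5,1) (5,1) (5,1) (5,1) (5,1)
{N/k/Stay/H, N/k/Stay/T, N/g/Stay/H, N/g/Stay/T} → row (5,0) (5,0) (5,0) (5,0) (5,0) (5,0)
That's 5 distinct rows out of 16 strategies.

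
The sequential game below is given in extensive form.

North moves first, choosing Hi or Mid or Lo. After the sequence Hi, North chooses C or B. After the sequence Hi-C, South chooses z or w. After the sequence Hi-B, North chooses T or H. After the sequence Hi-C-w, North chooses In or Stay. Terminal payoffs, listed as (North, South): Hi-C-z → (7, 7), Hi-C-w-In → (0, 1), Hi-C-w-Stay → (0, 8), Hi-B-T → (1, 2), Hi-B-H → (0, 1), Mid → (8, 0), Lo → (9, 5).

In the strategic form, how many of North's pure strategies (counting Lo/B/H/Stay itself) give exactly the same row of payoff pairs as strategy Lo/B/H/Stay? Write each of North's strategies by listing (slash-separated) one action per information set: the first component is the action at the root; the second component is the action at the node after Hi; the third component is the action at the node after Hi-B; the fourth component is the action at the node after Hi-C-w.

8

Row for Lo/B/H/Stay (columns z, w): (9,5) (9,5).
Under Lo/B/H/Stay, North's choice at the node after Hi and at the node after Hi-B and at the node after Hi-C-w can never be reached regardless of what South does, so varying those choices leaves every outcome unchanged.
Holding the reachable choices fixed and varying the unreachable ones freely already gives 2 × 2 × 2 = 8 equivalent strategies.
No other strategy reproduces this row, so those 8 are the full class: Lo/C/T/In, Lo/C/T/Stay, Lo/C/H/In, Lo/C/H/Stay, Lo/B/T/In, Lo/B/T/Stay, Lo/B/H/In, Lo/B/H/Stay.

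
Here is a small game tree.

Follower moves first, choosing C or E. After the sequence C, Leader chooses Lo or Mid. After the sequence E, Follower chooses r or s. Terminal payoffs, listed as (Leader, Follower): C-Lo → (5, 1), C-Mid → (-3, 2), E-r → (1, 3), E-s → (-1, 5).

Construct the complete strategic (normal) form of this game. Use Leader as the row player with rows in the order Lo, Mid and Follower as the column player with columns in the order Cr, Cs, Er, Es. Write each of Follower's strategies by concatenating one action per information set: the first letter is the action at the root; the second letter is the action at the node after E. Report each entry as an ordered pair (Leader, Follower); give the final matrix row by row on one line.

Lo: (5,1) (5,1) (1,3) (-1,5) | Mid: (-3,2) (-3,2) (1,3) (-1,5)

           Cr       Cs       Er       Es
  Lo    (5,1)    (5,1)    (1,3)   (-1,5)
 Mid   (-3,2)   (-3,2)    (1,3)   (-1,5)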